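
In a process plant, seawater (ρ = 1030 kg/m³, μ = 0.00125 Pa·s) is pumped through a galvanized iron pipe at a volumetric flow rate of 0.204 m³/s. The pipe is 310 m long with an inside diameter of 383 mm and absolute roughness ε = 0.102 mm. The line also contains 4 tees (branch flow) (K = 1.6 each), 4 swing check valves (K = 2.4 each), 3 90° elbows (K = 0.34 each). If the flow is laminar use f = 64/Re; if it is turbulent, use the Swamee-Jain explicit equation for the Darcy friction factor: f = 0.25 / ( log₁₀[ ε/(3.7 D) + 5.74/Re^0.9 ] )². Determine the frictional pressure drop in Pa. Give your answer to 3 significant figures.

ΔP ≈ 48400 Pa

Cross-sectional area A = πD²/4 = π(0.383)²/4 = 0.1152 m²; mean velocity V = Q/A = 0.204/0.1152 = 1.771 m/s.
Reynolds number Re = ρVD/μ = 1030 · 1.771 · 0.383 / 0.00125 = 5.588e+05.
Re > 4000 → turbulent. Relative roughness ε/D = 0.000102/0.383 = 0.000266. Swamee-Jain: f = 0.25/(log₁₀[0.000266/3.7 + 5.74/5.588e+05^0.9])² = 0.25/(log₁₀[7.2e-05 + 3.86e-05])² = 0.25/(-3.956)² = 0.01597.
Total minor-loss coefficient ΣK = 4·1.6 + 4·2.4 + 3·0.34 = 17.
ΔP = [f·L/D + ΣK]·(ρV²/2) = [0.01597·310/0.383 + 17]·(1030·1.771²/2) = [12.93 + 17]·1615 = 4.836e+04 Pa.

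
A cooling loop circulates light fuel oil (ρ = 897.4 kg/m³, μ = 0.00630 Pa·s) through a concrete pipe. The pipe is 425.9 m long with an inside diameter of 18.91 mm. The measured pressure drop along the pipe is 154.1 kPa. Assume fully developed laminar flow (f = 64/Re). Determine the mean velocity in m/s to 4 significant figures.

V ≈ 0.6418 m/s

For laminar flow, f = 64/Re with Re = ρVD/μ, so Darcy-Weisbach reduces to ΔP = 32μLV/D². Solving for V: V = ΔP·D²/(32μL) = 1.541e+05·(0.01891)²/(32·0.0063·425.9) = 0.6418 m/s.
Check: Re = ρVD/μ = 897.4·0.6418·0.01891/0.0063 = 1729 < 2300, so the laminar assumption holds.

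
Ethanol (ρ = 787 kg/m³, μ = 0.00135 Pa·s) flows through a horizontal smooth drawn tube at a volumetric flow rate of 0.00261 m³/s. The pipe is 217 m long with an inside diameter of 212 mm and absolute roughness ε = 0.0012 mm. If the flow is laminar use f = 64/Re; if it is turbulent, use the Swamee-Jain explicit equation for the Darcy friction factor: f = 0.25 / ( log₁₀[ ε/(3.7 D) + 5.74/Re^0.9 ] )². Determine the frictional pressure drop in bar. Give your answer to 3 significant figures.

Cross-sectional area A = πD²/4 = π(0.212)²/4 = 0.0353 m²; mean velocity V = Q/A = 0.00261/0.0353 = 0.07394 m/s.
Reynolds number Re = ρVD/μ = 787 · 0.07394 · 0.212 / 0.00135 = 9138.
Re > 4000 → turbulent. Relative roughness ε/D = 1.2e-06/0.212 = 5.66e-06. Swamee-Jain: f = 0.25/(log₁₀[5.66e-06/3.7 + 5.74/9138^0.9])² = 0.25/(log₁₀[1.53e-06 + 0.00156])² = 0.25/(-2.805)² = 0.03176.
Darcy-Weisbach: ΔP = f(L/D)(ρV²/2) = 0.03176·(217/0.212)·(787·0.07394²/2) = 0.03176·1024·2.151 = 69.95 Pa.
ΔP = 69.95 Pa = 6.99×10^-4 bar.

ΔP ≈ 6.99×10^-4 bar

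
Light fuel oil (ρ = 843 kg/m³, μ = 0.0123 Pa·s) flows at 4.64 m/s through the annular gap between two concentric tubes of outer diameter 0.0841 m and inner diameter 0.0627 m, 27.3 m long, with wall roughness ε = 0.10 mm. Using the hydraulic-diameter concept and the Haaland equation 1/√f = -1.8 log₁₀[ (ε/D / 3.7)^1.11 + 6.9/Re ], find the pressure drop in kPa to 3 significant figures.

ΔP ≈ 459 kPa

Hydraulic diameter D_h = 4A/P = D_o - D_i = 0.0841 - 0.0627 = 0.0214 m.
Re = ρVD_h/μ = 843·4.64·0.0214/0.0123 = 6805.
ε/D_h = 0.0001/0.0214 = 0.00467; Haaland gives 1/√f = -1.8 log₁₀[0.000606+0.00101] = 5.023, so f = 0.03964.
ΔP = f(L/D_h)(ρV²/2) = 0.03964·27.3/0.0214·9075 = 4.589e+05 Pa.
ΔP = 459 kPa.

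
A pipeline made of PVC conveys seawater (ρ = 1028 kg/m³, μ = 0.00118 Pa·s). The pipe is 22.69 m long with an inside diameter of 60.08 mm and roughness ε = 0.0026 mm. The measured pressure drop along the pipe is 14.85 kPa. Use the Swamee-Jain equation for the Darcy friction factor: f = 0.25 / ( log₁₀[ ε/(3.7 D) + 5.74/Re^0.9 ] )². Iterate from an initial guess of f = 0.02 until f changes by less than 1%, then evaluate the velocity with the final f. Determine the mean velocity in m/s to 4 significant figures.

Rearranging Darcy-Weisbach: V = √(2·ΔP·D/(f·L·ρ)). With ε/D = 2.6e-06/0.06008 = 4.33e-05, iterate starting from f = 0.02:
  f = 0.02 → V = √(2·1.485e+04·0.06008/(0.02·22.69·1028)) = 1.956 m/s; Re = ρVD/μ = 1.024e+05; f → 0.01804
  f = 0.01804 → V = 2.059 m/s; Re = 1.078e+05; f → 0.01786
  f = 0.01786 → V = 2.07 m/s; Re = 1.083e+05; f → 0.01784
Converged (Δf/f < 1%). With the final f = 0.01784: V = √(2·1.485e+04·0.06008/(0.01784·22.69·1028)) = 2.071 m/s.

V ≈ 2.071 m/s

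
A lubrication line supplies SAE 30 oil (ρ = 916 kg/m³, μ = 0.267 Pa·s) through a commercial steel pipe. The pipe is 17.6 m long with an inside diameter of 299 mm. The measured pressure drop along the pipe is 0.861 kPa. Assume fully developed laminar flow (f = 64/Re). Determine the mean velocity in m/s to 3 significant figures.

V ≈ 0.512 m/s

For laminar flow, f = 64/Re with Re = ρVD/μ, so Darcy-Weisbach reduces to ΔP = 32μLV/D². Solving for V: V = ΔP·D²/(32μL) = 861·(0.299)²/(32·0.267·17.6) = 0.5119 m/s.
Check: Re = ρVD/μ = 916·0.5119·0.299/0.267 = 525.1 < 2300, so the laminar assumption holds.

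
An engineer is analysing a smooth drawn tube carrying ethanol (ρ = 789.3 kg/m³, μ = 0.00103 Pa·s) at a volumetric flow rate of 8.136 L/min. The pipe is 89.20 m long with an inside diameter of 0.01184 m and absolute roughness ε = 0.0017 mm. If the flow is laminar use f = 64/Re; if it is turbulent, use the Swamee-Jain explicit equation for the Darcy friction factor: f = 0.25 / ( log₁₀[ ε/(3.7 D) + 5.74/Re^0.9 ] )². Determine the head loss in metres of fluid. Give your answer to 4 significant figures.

h_f ≈ 17.66 m

Q = 8.136 L/min = 8.136/60000 = 0.0001356 m³/s.
Cross-sectional area A = πD²/4 = π(0.01184)²/4 = 0.0001101 m²; mean velocity V = Q/A = 0.0001356/0.0001101 = 1.232 m/s.
Reynolds number Re = ρVD/μ = 789.3 · 1.232 · 0.01184 / 0.00103 = 1.117e+04.
Re > 4000 → turbulent. Relative roughness ε/D = 1.7e-06/0.01184 = 0.000144. Swamee-Jain: f = 0.25/(log₁₀[0.000144/3.7 + 5.74/1.117e+04^0.9])² = 0.25/(log₁₀[3.88e-05 + 0.0013])² = 0.25/(-2.872)² = 0.03031.
Darcy-Weisbach: ΔP = f(L/D)(ρV²/2) = 0.03031·(89.2/0.01184)·(789.3·1.232²/2) = 0.03031·7534·598.6 = 1.367e+05 Pa.
Head loss h_f = ΔP/(ρg) = 1.367e+05/(789.3·9.81) = 17.66 m.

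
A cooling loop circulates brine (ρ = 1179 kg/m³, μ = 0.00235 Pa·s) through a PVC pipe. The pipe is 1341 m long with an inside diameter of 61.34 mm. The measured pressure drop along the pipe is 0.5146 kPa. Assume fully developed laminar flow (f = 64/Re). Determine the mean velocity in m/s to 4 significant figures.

V ≈ 0.01920 m/s

For laminar flow, f = 64/Re with Re = ρVD/μ, so Darcy-Weisbach reduces to ΔP = 32μLV/D². Solving for V: V = ΔP·D²/(32μL) = 514.6·(0.06134)²/(32·0.00235·1341) = 0.0192 m/s.
Check: Re = ρVD/μ = 1179·0.0192·0.06134/0.00235 = 590.9 < 2300, so the laminar assumption holds.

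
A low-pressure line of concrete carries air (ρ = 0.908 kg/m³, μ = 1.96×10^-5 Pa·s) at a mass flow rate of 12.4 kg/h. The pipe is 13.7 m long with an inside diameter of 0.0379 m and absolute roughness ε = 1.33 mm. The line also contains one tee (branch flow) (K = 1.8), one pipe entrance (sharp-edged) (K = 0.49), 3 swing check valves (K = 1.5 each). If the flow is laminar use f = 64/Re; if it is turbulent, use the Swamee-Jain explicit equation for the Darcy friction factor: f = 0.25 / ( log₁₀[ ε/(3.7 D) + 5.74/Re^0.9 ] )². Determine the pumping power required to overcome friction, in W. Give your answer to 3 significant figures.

P ≈ 0.606 W

ṁ = 12.4 kg/h = 12.4/3600 = 0.003444 kg/s.
A = πD²/4 = π(0.0379)²/4 = 0.001128 m²; mean velocity V = ṁ/(ρA) = 0.003444/(0.908 · 0.001128) = 3.363 m/s.
Reynolds number Re = ρVD/μ = 0.908 · 3.363 · 0.0379 / 1.96e-05 = 5904.
Re > 4000 → turbulent. Relative roughness ε/D = 0.00133/0.0379 = 0.0351. Swamee-Jain: f = 0.25/(log₁₀[0.0351/3.7 + 5.74/5904^0.9])² = 0.25/(log₁₀[0.00948 + 0.00232])² = 0.25/(-1.928)² = 0.06725.
Total minor-loss coefficient ΣK = 1·1.8 + 1·0.49 + 3·1.5 = 6.79.
ΔP = [f·L/D + ΣK]·(ρV²/2) = [0.06725·13.7/0.0379 + 6.79]·(0.908·3.363²/2) = [24.31 + 6.79]·5.133 = 159.6 Pa.
Q = ṁ/ρ = 0.003444/0.908 = 0.003793 m³/s.
Pumping power P = QΔP = 0.003793·159.6 = 0.6056 W = 0.606 W.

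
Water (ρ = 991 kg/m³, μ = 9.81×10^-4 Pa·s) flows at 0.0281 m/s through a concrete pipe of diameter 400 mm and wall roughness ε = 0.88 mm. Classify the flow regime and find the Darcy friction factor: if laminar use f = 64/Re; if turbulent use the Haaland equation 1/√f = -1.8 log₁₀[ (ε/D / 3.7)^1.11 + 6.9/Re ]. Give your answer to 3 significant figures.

f ≈ 0.0330

Re = ρVD/μ = 991·0.0281·0.4/0.000981 = 1.135e+04.
Re > 4000 → turbulent. ε/D = 0.00088/0.4 = 0.0022; Haaland: 1/√f = -1.8 log₁₀[0.000263 + 0.000608] = 5.509, so f = 0.03296.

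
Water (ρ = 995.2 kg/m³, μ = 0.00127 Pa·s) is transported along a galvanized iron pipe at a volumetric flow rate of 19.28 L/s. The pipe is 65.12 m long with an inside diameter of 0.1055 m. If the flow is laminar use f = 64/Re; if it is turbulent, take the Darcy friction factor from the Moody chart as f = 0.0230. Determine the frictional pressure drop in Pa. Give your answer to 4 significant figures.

Q = 19.28 L/s = 19.28/1000 = 0.01928 m³/s.
Cross-sectional area A = πD²/4 = π(0.1055)²/4 = 0.008742 m²; mean velocity V = Q/A = 0.01928/0.008742 = 2.206 m/s.
Reynolds number Re = ρVD/μ = 995.2 · 2.206 · 0.1055 / 0.00127 = 1.823e+05.
Re > 4000 → turbulent; use the Moody-chart value f = 0.0230.
Darcy-Weisbach: ΔP = f(L/D)(ρV²/2) = 0.023·(65.12/0.1055)·(995.2·2.206²/2) = 0.023·617.3·2420 = 3.436e+04 Pa.

ΔP ≈ 34360 Pa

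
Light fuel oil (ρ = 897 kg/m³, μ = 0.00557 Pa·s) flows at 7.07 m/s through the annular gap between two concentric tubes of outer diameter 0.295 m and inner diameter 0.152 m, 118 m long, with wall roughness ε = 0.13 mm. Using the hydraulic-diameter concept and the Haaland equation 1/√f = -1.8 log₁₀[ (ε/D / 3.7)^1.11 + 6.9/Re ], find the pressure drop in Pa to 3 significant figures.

ΔP ≈ 385000 Pa

Hydraulic diameter D_h = 4A/P = D_o - D_i = 0.295 - 0.152 = 0.143 m.
Re = ρVD_h/μ = 897·7.07·0.143/0.00557 = 1.628e+05.
ε/D_h = 0.00013/0.143 = 0.000909; Haaland gives 1/√f = -1.8 log₁₀[9.85e-05+4.24e-05] = 6.932, so f = 0.02081.
ΔP = f(L/D_h)(ρV²/2) = 0.02081·118/0.143·2.242e+04 = 3.85e+05 Pa.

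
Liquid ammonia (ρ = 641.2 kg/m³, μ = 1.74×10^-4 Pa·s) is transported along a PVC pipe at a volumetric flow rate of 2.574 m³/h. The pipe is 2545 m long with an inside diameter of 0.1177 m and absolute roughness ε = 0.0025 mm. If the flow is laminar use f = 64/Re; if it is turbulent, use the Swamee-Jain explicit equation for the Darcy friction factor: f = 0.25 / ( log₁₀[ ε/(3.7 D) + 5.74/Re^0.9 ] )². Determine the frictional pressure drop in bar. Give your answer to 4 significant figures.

Q = 2.574 m³/h = 2.574/3600 = 0.000715 m³/s.
Cross-sectional area A = πD²/4 = π(0.1177)²/4 = 0.01088 m²; mean velocity V = Q/A = 0.000715/0.01088 = 0.06571 m/s.
Reynolds number Re = ρVD/μ = 641.2 · 0.06571 · 0.1177 / 0.000174 = 2.85e+04.
Re > 4000 → turbulent. Relative roughness ε/D = 2.5e-06/0.1177 = 2.12e-05. Swamee-Jain: f = 0.25/(log₁₀[2.12e-05/3.7 + 5.74/2.85e+04^0.9])² = 0.25/(log₁₀[5.74e-06 + 0.000562])² = 0.25/(-3.246)² = 0.02373.
Darcy-Weisbach: ΔP = f(L/D)(ρV²/2) = 0.02373·(2545/0.1177)·(641.2·0.06571²/2) = 0.02373·2.162e+04·1.384 = 710.3 Pa.
ΔP = 710.3 Pa = 0.007103 bar.

ΔP ≈ 0.007103 bar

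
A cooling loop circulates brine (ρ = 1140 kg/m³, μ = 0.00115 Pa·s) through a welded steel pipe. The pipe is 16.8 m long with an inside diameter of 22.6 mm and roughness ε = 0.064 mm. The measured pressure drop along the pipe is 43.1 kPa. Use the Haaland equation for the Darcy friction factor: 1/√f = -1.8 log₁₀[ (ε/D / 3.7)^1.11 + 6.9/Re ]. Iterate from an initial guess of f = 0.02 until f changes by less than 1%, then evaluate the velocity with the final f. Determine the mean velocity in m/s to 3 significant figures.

V ≈ 1.89 m/s

Rearranging Darcy-Weisbach: V = √(2·ΔP·D/(f·L·ρ)). With ε/D = 6.4e-05/0.0226 = 0.00283, iterate starting from f = 0.02:
  f = 0.02 → V = √(2·4.31e+04·0.0226/(0.02·16.8·1140)) = 2.255 m/s; Re = ρVD/μ = 5.052e+04; f → 0.02809
  f = 0.02809 → V = 1.903 m/s; Re = 4.264e+04; f → 0.02846
  f = 0.02846 → V = 1.89 m/s; Re = 4.235e+04; f → 0.02848
Converged (Δf/f < 1%). With the final f = 0.02848: V = √(2·4.31e+04·0.0226/(0.02848·16.8·1140)) = 1.89 m/s.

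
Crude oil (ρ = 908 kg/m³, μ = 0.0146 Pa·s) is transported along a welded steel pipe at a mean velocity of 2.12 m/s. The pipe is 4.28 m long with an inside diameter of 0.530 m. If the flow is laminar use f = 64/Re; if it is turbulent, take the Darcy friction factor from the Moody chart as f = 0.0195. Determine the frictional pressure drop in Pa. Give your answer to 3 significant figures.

Reynolds number Re = ρVD/μ = 908 · 2.12 · 0.53 / 0.0146 = 6.988e+04.
Re > 4000 → turbulent; use the Moody-chart value f = 0.0195.
Darcy-Weisbach: ΔP = f(L/D)(ρV²/2) = 0.0195·(4.28/0.53)·(908·2.12²/2) = 0.0195·8.075·2040 = 321.3 Pa.

ΔP ≈ 321 Pa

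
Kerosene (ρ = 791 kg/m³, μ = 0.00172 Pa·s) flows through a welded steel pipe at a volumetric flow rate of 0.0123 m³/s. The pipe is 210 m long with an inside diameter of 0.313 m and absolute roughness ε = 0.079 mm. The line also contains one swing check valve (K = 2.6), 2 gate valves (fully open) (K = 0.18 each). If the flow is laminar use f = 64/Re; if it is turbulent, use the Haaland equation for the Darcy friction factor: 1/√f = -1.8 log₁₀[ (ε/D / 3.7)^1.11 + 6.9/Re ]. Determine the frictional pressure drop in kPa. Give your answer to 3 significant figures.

Cross-sectional area A = πD²/4 = π(0.313)²/4 = 0.07694 m²; mean velocity V = Q/A = 0.0123/0.07694 = 0.1599 m/s.
Reynolds number Re = ρVD/μ = 791 · 0.1599 · 0.313 / 0.00172 = 2.301e+04.
Re > 4000 → turbulent. Relative roughness ε/D = 7.9e-05/0.313 = 0.000252. Haaland: 1/√f = -1.8 log₁₀[(0.000252/3.7)^1.11 + 6.9/2.301e+04] = -1.8 log₁₀[2.37e-05 + 0.0003] = 6.282, so f = 0.02534.
Total minor-loss coefficient ΣK = 1·2.6 + 2·0.18 = 2.96.
ΔP = [f·L/D + ΣK]·(ρV²/2) = [0.02534·210/0.313 + 2.96]·(791·0.1599²/2) = [17 + 2.96]·10.11 = 201.7 Pa.
ΔP = 201.7 Pa = 0.202 kPa.

ΔP ≈ 0.202 kPa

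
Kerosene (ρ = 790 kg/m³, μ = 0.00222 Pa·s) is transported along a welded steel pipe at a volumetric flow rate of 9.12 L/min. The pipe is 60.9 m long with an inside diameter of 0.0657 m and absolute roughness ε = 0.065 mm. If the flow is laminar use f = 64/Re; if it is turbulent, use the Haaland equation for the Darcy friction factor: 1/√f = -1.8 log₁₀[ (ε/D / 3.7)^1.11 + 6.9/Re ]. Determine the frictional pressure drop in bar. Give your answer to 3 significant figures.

ΔP ≈ 4.49×10^-4 bar

Q = 9.12 L/min = 9.12/60000 = 0.000152 m³/s.
Cross-sectional area A = πD²/4 = π(0.0657)²/4 = 0.00339 m²; mean velocity V = Q/A = 0.000152/0.00339 = 0.04484 m/s.
Reynolds number Re = ρVD/μ = 790 · 0.04484 · 0.0657 / 0.00222 = 1048.
Re < 2300 → laminar flow, so f = 64/Re = 64/1048 = 0.06105 (the turbulent correlation is not needed).
Darcy-Weisbach: ΔP = f(L/D)(ρV²/2) = 0.06105·(60.9/0.0657)·(790·0.04484²/2) = 0.06105·926.9·0.794 = 44.94 Pa.
ΔP = 44.94 Pa = 4.49×10^-4 bar.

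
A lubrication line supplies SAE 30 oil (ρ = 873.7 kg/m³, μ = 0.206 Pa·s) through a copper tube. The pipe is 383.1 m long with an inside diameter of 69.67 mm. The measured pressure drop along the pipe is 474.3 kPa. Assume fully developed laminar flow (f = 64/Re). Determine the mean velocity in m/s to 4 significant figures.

For laminar flow, f = 64/Re with Re = ρVD/μ, so Darcy-Weisbach reduces to ΔP = 32μLV/D². Solving for V: V = ΔP·D²/(32μL) = 4.743e+05·(0.06967)²/(32·0.206·383.1) = 0.9116 m/s.
Check: Re = ρVD/μ = 873.7·0.9116·0.06967/0.206 = 269.4 < 2300, so the laminar assumption holds.

V ≈ 0.9116 m/s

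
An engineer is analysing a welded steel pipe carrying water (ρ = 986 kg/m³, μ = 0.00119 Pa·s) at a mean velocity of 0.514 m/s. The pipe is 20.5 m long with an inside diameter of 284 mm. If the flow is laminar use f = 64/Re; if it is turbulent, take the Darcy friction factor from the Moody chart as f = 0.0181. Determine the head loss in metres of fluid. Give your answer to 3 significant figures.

Reynolds number Re = ρVD/μ = 986 · 0.514 · 0.284 / 0.00119 = 1.21e+05.
Re > 4000 → turbulent; use the Moody-chart value f = 0.0181.
Darcy-Weisbach: ΔP = f(L/D)(ρV²/2) = 0.0181·(20.5/0.284)·(986·0.514²/2) = 0.0181·72.18·130.2 = 170.2 Pa.
Head loss h_f = ΔP/(ρg) = 170.2/(986·9.81) = 0.0176 m.

h_f ≈ 0.0176 m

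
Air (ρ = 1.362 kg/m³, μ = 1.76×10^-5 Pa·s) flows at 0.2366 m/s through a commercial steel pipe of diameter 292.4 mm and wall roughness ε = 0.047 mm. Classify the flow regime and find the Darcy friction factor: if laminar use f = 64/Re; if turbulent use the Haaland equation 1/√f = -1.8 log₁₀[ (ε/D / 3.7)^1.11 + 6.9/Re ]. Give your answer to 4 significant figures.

Re = ρVD/μ = 1.362·0.2366·0.2924/1.76e-05 = 5354.
Re > 4000 → turbulent. ε/D = 4.7e-05/0.2924 = 0.000161; Haaland: 1/√f = -1.8 log₁₀[1.44e-05 + 0.00129] = 5.193, so f = 0.03708.

f ≈ 0.03708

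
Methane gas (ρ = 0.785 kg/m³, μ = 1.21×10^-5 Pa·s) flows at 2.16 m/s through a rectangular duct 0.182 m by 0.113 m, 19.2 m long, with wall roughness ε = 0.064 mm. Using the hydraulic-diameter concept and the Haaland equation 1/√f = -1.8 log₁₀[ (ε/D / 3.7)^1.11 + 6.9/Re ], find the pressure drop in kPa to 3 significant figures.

ΔP ≈ 0.00674 kPa

Hydraulic diameter D_h = 4A/P = 4·(0.182·0.113)/(2·(0.182+0.113)) = 0.08226/0.59 = 0.1394 m.
Re = ρVD_h/μ = 0.785·2.16·0.1394/1.21e-05 = 1.954e+04.
ε/D_h = 6.4e-05/0.1394 = 0.000459; Haaland gives 1/√f = -1.8 log₁₀[4.61e-05+0.000353] = 6.118, so f = 0.02672.
ΔP = f(L/D_h)(ρV²/2) = 0.02672·19.2/0.1394·1.831 = 6.738 Pa.
ΔP = 0.00674 kPa.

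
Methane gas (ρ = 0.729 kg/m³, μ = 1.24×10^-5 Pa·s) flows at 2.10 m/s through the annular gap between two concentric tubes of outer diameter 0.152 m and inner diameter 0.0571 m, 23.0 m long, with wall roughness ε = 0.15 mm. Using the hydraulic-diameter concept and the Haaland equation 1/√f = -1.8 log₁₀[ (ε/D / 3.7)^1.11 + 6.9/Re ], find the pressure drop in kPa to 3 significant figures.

ΔP ≈ 0.0124 kPa

Hydraulic diameter D_h = 4A/P = D_o - D_i = 0.152 - 0.0571 = 0.0949 m.
Re = ρVD_h/μ = 0.729·2.1·0.0949/1.24e-05 = 1.172e+04.
ε/D_h = 0.00015/0.0949 = 0.00158; Haaland gives 1/√f = -1.8 log₁₀[0.000182+0.000589] = 5.603, so f = 0.03185.
ΔP = f(L/D_h)(ρV²/2) = 0.03185·23/0.0949·1.607 = 12.41 Pa.
ΔP = 0.0124 kPa.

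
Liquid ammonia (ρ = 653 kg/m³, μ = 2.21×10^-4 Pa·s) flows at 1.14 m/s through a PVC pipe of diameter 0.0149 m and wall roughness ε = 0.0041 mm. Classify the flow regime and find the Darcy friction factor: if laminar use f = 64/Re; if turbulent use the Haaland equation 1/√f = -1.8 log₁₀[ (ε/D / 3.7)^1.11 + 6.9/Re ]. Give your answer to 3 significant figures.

Re = ρVD/μ = 653·1.14·0.0149/0.000221 = 5.019e+04.
Re > 4000 → turbulent. ε/D = 4.1e-06/0.0149 = 0.000275; Haaland: 1/√f = -1.8 log₁₀[2.61e-05 + 0.000137] = 6.815, so f = 0.02153.

f ≈ 0.0215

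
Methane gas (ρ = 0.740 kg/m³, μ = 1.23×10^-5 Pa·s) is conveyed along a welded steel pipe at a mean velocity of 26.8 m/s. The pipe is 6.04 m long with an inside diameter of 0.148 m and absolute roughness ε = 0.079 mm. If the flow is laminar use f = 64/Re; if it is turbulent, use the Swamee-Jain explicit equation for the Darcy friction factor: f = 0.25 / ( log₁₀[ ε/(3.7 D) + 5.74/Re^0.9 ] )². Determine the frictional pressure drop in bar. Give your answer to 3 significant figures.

ΔP ≈ 0.00204 bar

Reynolds number Re = ρVD/μ = 0.74 · 26.8 · 0.148 / 1.23e-05 = 2.386e+05.
Re > 4000 → turbulent. Relative roughness ε/D = 7.9e-05/0.148 = 0.000534. Swamee-Jain: f = 0.25/(log₁₀[0.000534/3.7 + 5.74/2.386e+05^0.9])² = 0.25/(log₁₀[0.000144 + 8.3e-05])² = 0.25/(-3.644)² = 0.01883.
Darcy-Weisbach: ΔP = f(L/D)(ρV²/2) = 0.01883·(6.04/0.148)·(0.74·26.8²/2) = 0.01883·40.81·265.7 = 204.2 Pa.
ΔP = 204.2 Pa = 0.00204 bar.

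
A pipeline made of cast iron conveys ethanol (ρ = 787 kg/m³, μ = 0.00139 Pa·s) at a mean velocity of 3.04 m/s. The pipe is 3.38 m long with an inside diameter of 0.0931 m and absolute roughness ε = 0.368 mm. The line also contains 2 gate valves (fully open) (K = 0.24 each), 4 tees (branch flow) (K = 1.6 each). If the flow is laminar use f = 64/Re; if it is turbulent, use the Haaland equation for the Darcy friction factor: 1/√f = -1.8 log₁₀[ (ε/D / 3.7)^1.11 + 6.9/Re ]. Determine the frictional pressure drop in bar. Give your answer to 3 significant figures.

Reynolds number Re = ρVD/μ = 787 · 3.04 · 0.0931 / 0.00139 = 1.602e+05.
Re > 4000 → turbulent. Relative roughness ε/D = 0.000368/0.0931 = 0.00395. Haaland: 1/√f = -1.8 log₁₀[(0.00395/3.7)^1.11 + 6.9/1.602e+05] = -1.8 log₁₀[0.000503 + 4.31e-05] = 5.872, so f = 0.029.
Total minor-loss coefficient ΣK = 2·0.24 + 4·1.6 = 6.88.
ΔP = [f·L/D + ΣK]·(ρV²/2) = [0.029·3.38/0.0931 + 6.88]·(787·3.04²/2) = [1.053 + 6.88]·3637 = 2.885e+04 Pa.
ΔP = 2.885e+04 Pa = 0.288 bar.

ΔP ≈ 0.288 bar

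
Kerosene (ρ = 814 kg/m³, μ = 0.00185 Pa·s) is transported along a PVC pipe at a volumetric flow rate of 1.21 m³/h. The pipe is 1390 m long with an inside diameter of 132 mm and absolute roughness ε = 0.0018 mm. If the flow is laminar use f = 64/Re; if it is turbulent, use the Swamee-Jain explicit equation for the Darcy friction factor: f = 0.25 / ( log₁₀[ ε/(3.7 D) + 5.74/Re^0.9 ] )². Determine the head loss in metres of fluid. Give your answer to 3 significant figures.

Q = 1.21 m³/h = 1.21/3600 = 0.0003361 m³/s.
Cross-sectional area A = πD²/4 = π(0.132)²/4 = 0.01368 m²; mean velocity V = Q/A = 0.0003361/0.01368 = 0.02456 m/s.
Reynolds number Re = ρVD/μ = 814 · 0.02456 · 0.132 / 0.00185 = 1426.
Re < 2300 → laminar flow, so f = 64/Re = 64/1426 = 0.04487 (the turbulent correlation is not needed).
Darcy-Weisbach: ΔP = f(L/D)(ρV²/2) = 0.04487·(1390/0.132)·(814·0.02456²/2) = 0.04487·1.053e+04·0.2455 = 116 Pa.
Head loss h_f = ΔP/(ρg) = 116/(814·9.81) = 0.0145 m.

h_f ≈ 0.0145 m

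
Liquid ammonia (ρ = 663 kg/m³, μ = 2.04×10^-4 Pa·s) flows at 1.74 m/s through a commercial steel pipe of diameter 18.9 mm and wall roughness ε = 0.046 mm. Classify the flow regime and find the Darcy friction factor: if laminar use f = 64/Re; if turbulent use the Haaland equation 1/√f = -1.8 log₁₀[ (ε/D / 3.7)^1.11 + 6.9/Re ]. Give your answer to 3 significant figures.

f ≈ 0.0260

Re = ρVD/μ = 663·1.74·0.0189/0.000204 = 1.069e+05.
Re > 4000 → turbulent. ε/D = 4.6e-05/0.0189 = 0.00243; Haaland: 1/√f = -1.8 log₁₀[0.000294 + 6.46e-05] = 6.202, so f = 0.026.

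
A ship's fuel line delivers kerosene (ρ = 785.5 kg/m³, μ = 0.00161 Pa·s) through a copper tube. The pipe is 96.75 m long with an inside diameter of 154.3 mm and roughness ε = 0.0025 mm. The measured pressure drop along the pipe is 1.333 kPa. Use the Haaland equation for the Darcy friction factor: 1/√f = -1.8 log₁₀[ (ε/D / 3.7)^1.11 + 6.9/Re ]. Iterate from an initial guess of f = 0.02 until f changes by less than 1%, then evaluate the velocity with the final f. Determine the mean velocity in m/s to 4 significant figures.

V ≈ 0.4938 m/s

Rearranging Darcy-Weisbach: V = √(2·ΔP·D/(f·L·ρ)). With ε/D = 2.5e-06/0.1543 = 1.62e-05, iterate starting from f = 0.02:
  f = 0.02 → V = √(2·1333·0.1543/(0.02·96.75·785.5)) = 0.5202 m/s; Re = ρVD/μ = 3.916e+04; f → 0.02193
  f = 0.02193 → V = 0.4968 m/s; Re = 3.74e+04; f → 0.02217
  f = 0.02217 → V = 0.4941 m/s; Re = 3.72e+04; f → 0.0222
Converged (Δf/f < 1%). With the final f = 0.0222: V = √(2·1333·0.1543/(0.0222·96.75·785.5)) = 0.4938 m/s.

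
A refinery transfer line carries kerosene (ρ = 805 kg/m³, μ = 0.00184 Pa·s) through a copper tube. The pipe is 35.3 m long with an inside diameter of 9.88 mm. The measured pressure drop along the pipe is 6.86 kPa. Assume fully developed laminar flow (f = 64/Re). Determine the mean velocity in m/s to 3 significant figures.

For laminar flow, f = 64/Re with Re = ρVD/μ, so Darcy-Weisbach reduces to ΔP = 32μLV/D². Solving for V: V = ΔP·D²/(32μL) = 6860·(0.00988)²/(32·0.00184·35.3) = 0.3222 m/s.
Check: Re = ρVD/μ = 805·0.3222·0.00988/0.00184 = 1393 < 2300, so the laminar assumption holds.

V ≈ 0.322 m/s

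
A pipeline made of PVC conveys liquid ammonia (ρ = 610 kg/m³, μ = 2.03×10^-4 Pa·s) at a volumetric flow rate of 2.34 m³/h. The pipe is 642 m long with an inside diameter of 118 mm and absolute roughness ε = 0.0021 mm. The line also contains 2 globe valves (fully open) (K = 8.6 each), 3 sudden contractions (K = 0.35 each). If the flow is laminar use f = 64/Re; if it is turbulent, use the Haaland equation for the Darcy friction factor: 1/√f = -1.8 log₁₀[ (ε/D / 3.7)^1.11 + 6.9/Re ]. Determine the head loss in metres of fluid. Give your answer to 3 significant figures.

Q = 2.34 m³/h = 2.34/3600 = 0.00065 m³/s.
Cross-sectional area A = πD²/4 = π(0.118)²/4 = 0.01094 m²; mean velocity V = Q/A = 0.00065/0.01094 = 0.05944 m/s.
Reynolds number Re = ρVD/μ = 610 · 0.05944 · 0.118 / 0.000203 = 2.108e+04.
Re > 4000 → turbulent. Relative roughness ε/D = 2.1e-06/0.118 = 1.78e-05. Haaland: 1/√f = -1.8 log₁₀[(1.78e-05/3.7)^1.11 + 6.9/2.108e+04] = -1.8 log₁₀[1.25e-06 + 0.000327] = 6.27, so f = 0.02544.
Total minor-loss coefficient ΣK = 2·8.6 + 3·0.35 = 18.2.
ΔP = [f·L/D + ΣK]·(ρV²/2) = [0.02544·642/0.118 + 18.2]·(610·0.05944²/2) = [138.4 + 18.2]·1.078 = 168.8 Pa.
Head loss h_f = ΔP/(ρg) = 168.8/(610·9.81) = 0.0282 m.

h_f ≈ 0.0282 m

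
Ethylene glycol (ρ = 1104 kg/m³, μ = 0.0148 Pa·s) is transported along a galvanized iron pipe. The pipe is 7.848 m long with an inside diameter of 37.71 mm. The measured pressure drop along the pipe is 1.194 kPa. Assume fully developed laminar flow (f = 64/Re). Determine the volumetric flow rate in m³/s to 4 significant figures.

Q ≈ 5.102×10^-4 m³/s

For laminar flow, f = 64/Re with Re = ρVD/μ, so Darcy-Weisbach reduces to ΔP = 32μLV/D². Solving for V: V = ΔP·D²/(32μL) = 1194·(0.03771)²/(32·0.0148·7.848) = 0.4568 m/s.
Check: Re = ρVD/μ = 1104·0.4568·0.03771/0.0148 = 1285 < 2300, so the laminar assumption holds.
Q = V·A = 0.4568·(π/4·0.03771²) = 0.0005102 m³/s = 5.102×10^-4 m³/s.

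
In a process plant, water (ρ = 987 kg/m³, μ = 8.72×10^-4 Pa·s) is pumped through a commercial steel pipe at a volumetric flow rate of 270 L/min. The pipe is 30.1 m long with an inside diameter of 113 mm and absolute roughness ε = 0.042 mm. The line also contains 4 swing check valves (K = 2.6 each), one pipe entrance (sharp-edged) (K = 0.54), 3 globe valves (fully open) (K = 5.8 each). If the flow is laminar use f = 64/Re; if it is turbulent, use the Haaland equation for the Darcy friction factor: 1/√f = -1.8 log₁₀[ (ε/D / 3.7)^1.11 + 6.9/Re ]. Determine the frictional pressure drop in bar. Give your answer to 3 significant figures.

Q = 270 L/min = 270/60000 = 0.0045 m³/s.
Cross-sectional area A = πD²/4 = π(0.113)²/4 = 0.01003 m²; mean velocity V = Q/A = 0.0045/0.01003 = 0.4487 m/s.
Reynolds number Re = ρVD/μ = 987 · 0.4487 · 0.113 / 0.000872 = 5.739e+04.
Re > 4000 → turbulent. Relative roughness ε/D = 4.2e-05/0.113 = 0.000372. Haaland: 1/√f = -1.8 log₁₀[(0.000372/3.7)^1.11 + 6.9/5.739e+04] = -1.8 log₁₀[3.65e-05 + 0.00012] = 6.849, so f = 0.02132.
Total minor-loss coefficient ΣK = 4·2.6 + 1·0.54 + 3·5.8 = 28.3.
ΔP = [f·L/D + ΣK]·(ρV²/2) = [0.02132·30.1/0.113 + 28.3]·(987·0.4487²/2) = [5.679 + 28.3]·99.36 = 3380 Pa.
ΔP = 3380 Pa = 0.0338 bar.

ΔP ≈ 0.0338 bar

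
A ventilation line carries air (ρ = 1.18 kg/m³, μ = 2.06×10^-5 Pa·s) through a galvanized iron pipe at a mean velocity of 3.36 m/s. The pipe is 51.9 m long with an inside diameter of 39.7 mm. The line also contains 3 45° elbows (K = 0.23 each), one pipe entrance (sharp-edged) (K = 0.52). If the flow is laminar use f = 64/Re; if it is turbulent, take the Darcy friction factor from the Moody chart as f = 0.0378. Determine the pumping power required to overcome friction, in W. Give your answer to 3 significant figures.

P ≈ 1.40 W

Reynolds number Re = ρVD/μ = 1.18 · 3.36 · 0.0397 / 2.06e-05 = 7641.
Re > 4000 → turbulent; use the Moody-chart value f = 0.0378.
Total minor-loss coefficient ΣK = 3·0.23 + 1·0.52 = 1.21.
ΔP = [f·L/D + ΣK]·(ρV²/2) = [0.0378·51.9/0.0397 + 1.21]·(1.18·3.36²/2) = [49.42 + 1.21]·6.661 = 337.2 Pa.
Q = V·A = 3.36·0.001238 = 0.004159 m³/s.
Pumping power P = QΔP = 0.004159·337.2 = 1.403 W = 1.40 W.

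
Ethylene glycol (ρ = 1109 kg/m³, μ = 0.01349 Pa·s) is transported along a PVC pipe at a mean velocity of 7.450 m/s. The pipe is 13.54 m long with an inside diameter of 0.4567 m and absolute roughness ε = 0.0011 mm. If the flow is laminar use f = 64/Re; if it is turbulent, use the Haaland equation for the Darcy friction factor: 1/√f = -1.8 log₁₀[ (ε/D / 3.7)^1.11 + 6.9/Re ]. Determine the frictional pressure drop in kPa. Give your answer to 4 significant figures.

ΔP ≈ 13.28 kPa

Reynolds number Re = ρVD/μ = 1109 · 7.45 · 0.4567 / 0.0135 = 2.797e+05.
Re > 4000 → turbulent. Relative roughness ε/D = 1.1e-06/0.4567 = 2.41e-06. Haaland: 1/√f = -1.8 log₁₀[(2.41e-06/3.7)^1.11 + 6.9/2.797e+05] = -1.8 log₁₀[1.36e-07 + 2.47e-05] = 8.29, so f = 0.01455.
Darcy-Weisbach: ΔP = f(L/D)(ρV²/2) = 0.01455·(13.54/0.4567)·(1109·7.45²/2) = 0.01455·29.65·3.078e+04 = 1.328e+04 Pa.
ΔP = 1.328e+04 Pa = 13.28 kPa.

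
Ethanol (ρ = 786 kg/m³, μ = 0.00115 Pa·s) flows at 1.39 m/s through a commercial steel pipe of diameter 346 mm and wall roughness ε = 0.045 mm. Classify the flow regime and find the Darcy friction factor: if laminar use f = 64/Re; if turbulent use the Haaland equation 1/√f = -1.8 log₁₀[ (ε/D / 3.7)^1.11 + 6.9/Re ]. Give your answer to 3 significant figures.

f ≈ 0.0153

Re = ρVD/μ = 786·1.39·0.346/0.00115 = 3.287e+05.
Re > 4000 → turbulent. ε/D = 4.5e-05/0.346 = 0.00013; Haaland: 1/√f = -1.8 log₁₀[1.14e-05 + 2.1e-05] = 8.082, so f = 0.01531.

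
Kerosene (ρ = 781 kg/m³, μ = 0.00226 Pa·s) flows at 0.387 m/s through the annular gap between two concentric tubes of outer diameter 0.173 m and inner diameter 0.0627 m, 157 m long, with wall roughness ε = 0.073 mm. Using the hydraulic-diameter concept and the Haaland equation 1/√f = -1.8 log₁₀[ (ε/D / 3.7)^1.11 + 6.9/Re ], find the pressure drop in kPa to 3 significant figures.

ΔP ≈ 2.40 kPa

Hydraulic diameter D_h = 4A/P = D_o - D_i = 0.173 - 0.0627 = 0.1103 m.
Re = ρVD_h/μ = 781·0.387·0.1103/0.00226 = 1.475e+04.
ε/D_h = 7.3e-05/0.1103 = 0.000662; Haaland gives 1/√f = -1.8 log₁₀[6.92e-05+0.000468] = 5.886, so f = 0.02886.
ΔP = f(L/D_h)(ρV²/2) = 0.02886·157/0.1103·58.48 = 2403 Pa.
ΔP = 2.40 kPa.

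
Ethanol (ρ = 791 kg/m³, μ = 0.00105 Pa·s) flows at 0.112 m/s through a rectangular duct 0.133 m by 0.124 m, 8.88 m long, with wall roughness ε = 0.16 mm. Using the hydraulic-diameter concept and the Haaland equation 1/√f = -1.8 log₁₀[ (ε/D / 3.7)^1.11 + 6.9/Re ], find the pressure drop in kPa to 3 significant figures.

ΔP ≈ 0.0110 kPa

Hydraulic diameter D_h = 4A/P = 4·(0.133·0.124)/(2·(0.133+0.124)) = 0.06597/0.514 = 0.1283 m.
Re = ρVD_h/μ = 791·0.112·0.1283/0.00105 = 1.083e+04.
ε/D_h = 0.00016/0.1283 = 0.00125; Haaland gives 1/√f = -1.8 log₁₀[0.00014+0.000637] = 5.597, so f = 0.03192.
ΔP = f(L/D_h)(ρV²/2) = 0.03192·8.88/0.1283·4.961 = 10.96 Pa.
ΔP = 0.0110 kPa.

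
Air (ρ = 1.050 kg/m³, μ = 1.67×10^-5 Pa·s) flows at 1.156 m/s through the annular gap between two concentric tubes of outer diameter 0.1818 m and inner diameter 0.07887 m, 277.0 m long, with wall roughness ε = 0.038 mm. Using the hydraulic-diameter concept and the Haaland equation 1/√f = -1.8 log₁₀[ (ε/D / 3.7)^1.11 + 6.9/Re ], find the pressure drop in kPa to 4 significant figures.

Hydraulic diameter D_h = 4A/P = D_o - D_i = 0.1818 - 0.07887 = 0.1029 m.
Re = ρVD_h/μ = 1.05·1.156·0.1029/1.67e-05 = 7481.
ε/D_h = 3.8e-05/0.1029 = 0.000369; Haaland gives 1/√f = -1.8 log₁₀[3.62e-05+0.000922] = 5.433, so f = 0.03388.
ΔP = f(L/D_h)(ρV²/2) = 0.03388·277/0.1029·0.7016 = 63.96 Pa.
ΔP = 0.06396 kPa.

ΔP ≈ 0.06396 kPa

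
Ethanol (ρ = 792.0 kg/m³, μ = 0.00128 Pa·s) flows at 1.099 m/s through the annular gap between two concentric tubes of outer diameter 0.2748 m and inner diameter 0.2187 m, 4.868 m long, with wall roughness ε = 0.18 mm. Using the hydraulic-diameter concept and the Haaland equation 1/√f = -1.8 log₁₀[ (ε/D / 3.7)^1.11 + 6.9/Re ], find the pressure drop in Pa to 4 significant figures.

ΔP ≈ 1223 Pa

Hydraulic diameter D_h = 4A/P = D_o - D_i = 0.2748 - 0.2187 = 0.0561 m.
Re = ρVD_h/μ = 792·1.099·0.0561/0.00128 = 3.815e+04.
ε/D_h = 0.00018/0.0561 = 0.00321; Haaland gives 1/√f = -1.8 log₁₀[0.000399+0.000181] = 5.826, so f = 0.02947.
ΔP = f(L/D_h)(ρV²/2) = 0.02947·4.868/0.0561·478.3 = 1223 Pa.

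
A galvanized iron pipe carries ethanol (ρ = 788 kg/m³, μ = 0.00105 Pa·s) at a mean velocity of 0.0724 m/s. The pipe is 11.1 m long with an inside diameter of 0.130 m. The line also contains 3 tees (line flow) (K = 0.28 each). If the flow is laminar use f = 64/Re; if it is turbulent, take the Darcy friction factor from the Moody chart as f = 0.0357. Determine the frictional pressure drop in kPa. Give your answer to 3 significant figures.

ΔP ≈ 0.00803 kPa

Reynolds number Re = ρVD/μ = 788 · 0.0724 · 0.13 / 0.00105 = 7063.
Re > 4000 → turbulent; use the Moody-chart value f = 0.0357.
Total minor-loss coefficient ΣK = 3·0.28 = 0.84.
ΔP = [f·L/D + ΣK]·(ρV²/2) = [0.0357·11.1/0.13 + 0.84]·(788·0.0724²/2) = [3.048 + 0.84]·2.065 = 8.03 Pa.
ΔP = 8.03 Pa = 0.00803 kPa.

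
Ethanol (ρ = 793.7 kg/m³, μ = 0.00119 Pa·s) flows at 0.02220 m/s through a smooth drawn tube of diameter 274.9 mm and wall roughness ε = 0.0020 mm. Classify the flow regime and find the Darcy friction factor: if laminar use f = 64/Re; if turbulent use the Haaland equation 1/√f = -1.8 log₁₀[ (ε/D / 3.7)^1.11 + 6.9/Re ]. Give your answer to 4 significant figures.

Re = ρVD/μ = 793.7·0.0222·0.2749/0.00119 = 4070.
Re > 4000 → turbulent. ε/D = 2e-06/0.2749 = 7.28e-06; Haaland: 1/√f = -1.8 log₁₀[4.63e-07 + 0.0017] = 4.987, so f = 0.04021.

f ≈ 0.04021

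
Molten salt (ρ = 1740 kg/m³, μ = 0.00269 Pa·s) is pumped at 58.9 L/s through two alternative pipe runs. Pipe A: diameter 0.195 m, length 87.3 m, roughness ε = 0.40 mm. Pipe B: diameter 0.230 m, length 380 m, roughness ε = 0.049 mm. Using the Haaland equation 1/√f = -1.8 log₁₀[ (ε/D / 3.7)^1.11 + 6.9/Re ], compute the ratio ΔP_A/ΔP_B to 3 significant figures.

Pipe A: V = Q/A = 0.0589/0.02986 = 1.972 m/s; Re = 2.488e+05; ε/D = 0.00205; Haaland → f = 0.02425; ΔP_A = f(L/D)(ρV²/2) = 3.674e+04 Pa.
Pipe B: V = Q/A = 0.0589/0.04155 = 1.418 m/s; Re = 2.109e+05; ε/D = 0.000213; Haaland → f = 0.01684; ΔP_B = f(L/D)(ρV²/2) = 4.866e+04 Pa.
ΔP_A/ΔP_B = 3.674e+04/4.866e+04 = 0.755.

ΔP_A/ΔP_B ≈ 0.755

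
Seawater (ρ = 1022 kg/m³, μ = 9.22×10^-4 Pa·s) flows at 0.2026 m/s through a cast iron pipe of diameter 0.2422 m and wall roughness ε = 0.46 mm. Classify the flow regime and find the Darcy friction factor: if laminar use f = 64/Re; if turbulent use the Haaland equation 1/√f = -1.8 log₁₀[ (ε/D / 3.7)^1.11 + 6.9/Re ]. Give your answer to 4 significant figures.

Re = ρVD/μ = 1022·0.2026·0.2422/0.000922 = 5.439e+04.
Re > 4000 → turbulent. ε/D = 0.00046/0.2422 = 0.0019; Haaland: 1/√f = -1.8 log₁₀[0.000223 + 0.000127] = 6.221, so f = 0.02584.

f ≈ 0.02584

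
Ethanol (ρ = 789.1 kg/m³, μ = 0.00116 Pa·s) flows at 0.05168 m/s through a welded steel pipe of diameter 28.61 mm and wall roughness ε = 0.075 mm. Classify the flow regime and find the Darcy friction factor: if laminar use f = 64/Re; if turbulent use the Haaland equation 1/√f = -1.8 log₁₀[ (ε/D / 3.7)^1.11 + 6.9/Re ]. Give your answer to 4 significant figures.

f ≈ 0.06363

Re = ρVD/μ = 789.1·0.05168·0.02861/0.00116 = 1006.
Re < 2300 → laminar, so f = 64/Re = 0.06363 (roughness is irrelevant in laminar flow).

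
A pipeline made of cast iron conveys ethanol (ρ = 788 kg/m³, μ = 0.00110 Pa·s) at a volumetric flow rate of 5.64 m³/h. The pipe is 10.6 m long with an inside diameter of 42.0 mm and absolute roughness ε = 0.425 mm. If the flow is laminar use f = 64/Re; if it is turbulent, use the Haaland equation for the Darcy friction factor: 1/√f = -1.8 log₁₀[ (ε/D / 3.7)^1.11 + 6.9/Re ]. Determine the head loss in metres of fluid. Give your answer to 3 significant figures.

Q = 5.64 m³/h = 5.64/3600 = 0.001567 m³/s.
Cross-sectional area A = πD²/4 = π(0.042)²/4 = 0.001385 m²; mean velocity V = Q/A = 0.001567/0.001385 = 1.131 m/s.
Reynolds number Re = ρVD/μ = 788 · 1.131 · 0.042 / 0.0011 = 3.402e+04.
Re > 4000 → turbulent. Relative roughness ε/D = 0.000425/0.042 = 0.0101. Haaland: 1/√f = -1.8 log₁₀[(0.0101/3.7)^1.11 + 6.9/3.402e+04] = -1.8 log₁₀[0.00143 + 0.000203] = 5.017, so f = 0.03973.
Darcy-Weisbach: ΔP = f(L/D)(ρV²/2) = 0.03973·(10.6/0.042)·(788·1.131²/2) = 0.03973·252.4·503.8 = 5051 Pa.
Head loss h_f = ΔP/(ρg) = 5051/(788·9.81) = 0.653 m.

h_f ≈ 0.653 m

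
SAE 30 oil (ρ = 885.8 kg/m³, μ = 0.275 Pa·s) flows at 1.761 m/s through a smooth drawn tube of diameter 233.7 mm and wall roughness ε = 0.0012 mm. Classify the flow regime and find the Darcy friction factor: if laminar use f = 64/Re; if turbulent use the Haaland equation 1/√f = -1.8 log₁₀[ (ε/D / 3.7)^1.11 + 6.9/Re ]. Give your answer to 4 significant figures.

f ≈ 0.04828

Re = ρVD/μ = 885.8·1.761·0.2337/0.275 = 1326.
Re < 2300 → laminar, so f = 64/Re = 0.04828 (roughness is irrelevant in laminar flow).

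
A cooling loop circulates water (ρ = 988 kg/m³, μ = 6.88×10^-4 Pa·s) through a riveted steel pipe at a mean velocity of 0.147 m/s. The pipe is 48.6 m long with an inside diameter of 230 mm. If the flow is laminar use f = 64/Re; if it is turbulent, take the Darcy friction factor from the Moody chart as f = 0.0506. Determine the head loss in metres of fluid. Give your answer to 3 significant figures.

Reynolds number Re = ρVD/μ = 988 · 0.147 · 0.23 / 0.000688 = 4.855e+04.
Re > 4000 → turbulent; use the Moody-chart value f = 0.0506.
Darcy-Weisbach: ΔP = f(L/D)(ρV²/2) = 0.0506·(48.6/0.23)·(988·0.147²/2) = 0.0506·211.3·10.67 = 114.1 Pa.
Head loss h_f = ΔP/(ρg) = 114.1/(988·9.81) = 0.0118 m.

h_f ≈ 0.0118 m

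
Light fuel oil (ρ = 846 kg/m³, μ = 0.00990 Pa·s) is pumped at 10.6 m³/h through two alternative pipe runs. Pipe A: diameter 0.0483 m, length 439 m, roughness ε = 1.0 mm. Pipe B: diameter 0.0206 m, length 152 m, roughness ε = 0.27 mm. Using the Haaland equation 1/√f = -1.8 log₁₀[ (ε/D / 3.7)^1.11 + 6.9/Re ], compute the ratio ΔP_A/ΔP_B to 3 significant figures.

Pipe A: V = Q/A = 0.002944/0.001832 = 1.607 m/s; Re = 6633; ε/D = 0.0207; Haaland → f = 0.05465; ΔP_A = f(L/D)(ρV²/2) = 5.426e+05 Pa.
Pipe B: V = Q/A = 0.002944/0.0003333 = 8.834 m/s; Re = 1.555e+04; ε/D = 0.0131; Haaland → f = 0.04464; ΔP_B = f(L/D)(ρV²/2) = 1.088e+07 Pa.
ΔP_A/ΔP_B = 5.426e+05/1.088e+07 = 0.0499.

ΔP_A/ΔP_B ≈ 0.0499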